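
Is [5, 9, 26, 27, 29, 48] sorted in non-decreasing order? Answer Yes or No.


Check consecutive pairs:
  5 <= 9? True
  9 <= 26? True
  26 <= 27? True
  27 <= 29? True
  29 <= 48? True
Every consecutive pair is in order, so the list is non-decreasing.
Final answer: Yes


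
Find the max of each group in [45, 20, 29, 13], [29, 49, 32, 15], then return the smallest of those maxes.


Find max of each group:
  Group 1: [45, 20, 29, 13] -> max = 45
  Group 2: [29, 49, 32, 15] -> max = 49
Maxes: [45, 49]
Minimum of maxes = 45
Final answer: 45


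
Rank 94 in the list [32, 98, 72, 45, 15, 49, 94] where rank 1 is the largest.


Sort descending: [98, 94, 72, 49, 45, 32, 15]
Find 94 in the sorted list.
94 is at position 2.
Final answer: 2


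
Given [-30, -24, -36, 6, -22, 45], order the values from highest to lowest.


Original list: [-30, -24, -36, 6, -22, 45]
Repeatedly take the largest remaining element:
  Remaining [-30, -24, -36, 6, -22, 45] -> largest is 45
  Remaining [-30, -24, -36, 6, -22] -> largest is 6
  Remaining [-30, -24, -36, -22] -> largest is -22
  Remaining [-30, -24, -36] -> largest is -24
  Remaining [-30, -36] -> largest is -30
  Remaining [-36] -> largest is -36
Collecting the picks in order gives the descending list.
Final answer: [45, 6, -22, -24, -30, -36]


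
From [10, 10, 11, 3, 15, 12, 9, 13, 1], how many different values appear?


List all unique values:
Distinct values: [1, 3, 9, 10, 11, 12, 13, 15]
Count = 8
Final answer: 8


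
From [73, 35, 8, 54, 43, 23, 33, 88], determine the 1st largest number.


Sort descending: [88, 73, 54, 43, 35, 33, 23, 8]
The 1st element (1-indexed) is at index 0.
Value = 88
Final answer: 88


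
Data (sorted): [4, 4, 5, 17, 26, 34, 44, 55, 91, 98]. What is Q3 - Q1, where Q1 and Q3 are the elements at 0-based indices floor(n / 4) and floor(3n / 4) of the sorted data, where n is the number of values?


The data has n = 10 elements.
Q1 index = floor(10 / 4) = floor(2.5) = 2; Q3 index = floor(3 * 10 / 4) = floor(7.5) = 7
Q1 = element at index 2 = 5
Q3 = element at index 7 = 55
IQR = 55 - 5 = 50
Final answer: 50


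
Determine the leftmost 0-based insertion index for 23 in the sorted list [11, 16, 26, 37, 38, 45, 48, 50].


List is sorted: [11, 16, 26, 37, 38, 45, 48, 50]
We need the leftmost position where 23 can be inserted, i.e. the first index whose element is >= 23 (or the end of the list if none is).
Binary search with low=0, high=8 (0-based indices):
  low=0, high=8, mid=4: a[4]=38 >= 23, so high = 4
  low=0, high=4, mid=2: a[2]=26 >= 23, so high = 2
  low=0, high=2, mid=1: a[1]=16 < 23, so low = 2
Now low = high = 2, so the insertion index is 2.
Final answer: 2


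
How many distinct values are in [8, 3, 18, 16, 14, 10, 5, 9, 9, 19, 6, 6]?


List all unique values:
Distinct values: [3, 5, 6, 8, 9, 10, 14, 16, 18, 19]
Count = 10
Final answer: 10


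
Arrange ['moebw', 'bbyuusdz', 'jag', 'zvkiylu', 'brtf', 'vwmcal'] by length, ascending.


Compute lengths:
  'moebw' has length 5
  'bbyuusdz' has length 8
  'jag' has length 3
  'zvkiylu' has length 7
  'brtf' has length 4
  'vwmcal' has length 6
Lengths in increasing order: 3 < 4 < 5 < 6 < 7 < 8
Listing the words in that order gives the answer.
Final answer: ['jag', 'brtf', 'moebw', 'vwmcal', 'zvkiylu', 'bbyuusdz']


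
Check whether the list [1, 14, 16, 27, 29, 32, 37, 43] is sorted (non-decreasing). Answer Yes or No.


Check consecutive pairs:
  1 <= 14? True
  14 <= 16? True
  16 <= 27? True
  27 <= 29? True
  29 <= 32? True
  32 <= 37? True
  37 <= 43? True
Every consecutive pair is in order, so the list is non-decreasing.
Final answer: Yes


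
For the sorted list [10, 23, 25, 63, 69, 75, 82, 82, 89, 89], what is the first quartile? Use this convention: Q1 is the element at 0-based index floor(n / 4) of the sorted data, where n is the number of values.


The list has n = 10 elements.
Q1 index = floor(10 / 4) = floor(2.5) = 2
Counting from index 0 in the sorted data, the element at index 2 is 25.
Final answer: 25


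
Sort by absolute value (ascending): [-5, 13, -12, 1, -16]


Compute absolute values:
  |-5| = 5
  |13| = 13
  |-12| = 12
  |1| = 1
  |-16| = 16
Absolute values in increasing order: 1 < 5 < 12 < 13 < 16
Listing the original numbers in that order gives the answer.
Final answer: [1, -5, -12, 13, -16]


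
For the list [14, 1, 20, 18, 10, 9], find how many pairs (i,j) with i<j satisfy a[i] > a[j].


For each element, count the later elements that are smaller than it:
  14 (index 0): smaller elements after it = [1, 10, 9] -> 3
  1 (index 1): smaller elements after it = [] -> 0
  20 (index 2): smaller elements after it = [18, 10, 9] -> 3
  18 (index 3): smaller elements after it = [10, 9] -> 2
  10 (index 4): smaller elements after it = [9] -> 1
Total inversions = 3 + 0 + 3 + 2 + 1 = 9
Final answer: 9


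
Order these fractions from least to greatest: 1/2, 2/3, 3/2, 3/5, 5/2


Convert to decimal for comparison:
  1/2 = 0.5
  2/3 = 0.6667
  3/2 = 1.5
  3/5 = 0.6
  5/2 = 2.5
Decimals in increasing order: 0.5 < 0.6 < 0.6667 < 1.5 < 2.5
Writing each back as its fraction gives the sorted order.
Final answer: 1/2, 3/5, 2/3, 3/2, 5/2


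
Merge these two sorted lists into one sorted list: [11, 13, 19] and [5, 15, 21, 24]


List A: [11, 13, 19]
List B: [5, 15, 21, 24]
Repeatedly compare the front elements and take the smaller:
  11 vs 5 -> take 5
  11 vs 15 -> take 11
  13 vs 15 -> take 13
  19 vs 15 -> take 15
  19 vs 21 -> take 19
  A is exhausted; append the rest of B: [21, 24]
Final answer: [5, 11, 13, 15, 19, 21, 24]


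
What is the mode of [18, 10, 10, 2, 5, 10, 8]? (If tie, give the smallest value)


Count the frequency of each value:
  2 appears 1 time(s)
  5 appears 1 time(s)
  8 appears 1 time(s)
  10 appears 3 time(s)
  18 appears 1 time(s)
Maximum frequency is 3.
Only 10 reaches that frequency, so it is the mode.
Final answer: 10


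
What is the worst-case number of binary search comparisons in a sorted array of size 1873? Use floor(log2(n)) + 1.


Binary search halves the search space each step.
Maximum comparisons = floor(log2(1873)) + 1
log2(1873) = 10.8711
floor(log2(1873)) = 10, so 10 + 1 = 11
Final answer: 11


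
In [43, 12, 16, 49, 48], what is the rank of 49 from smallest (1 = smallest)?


Sort ascending: [12, 16, 43, 48, 49]
Find 49 in the sorted list.
49 is at position 5 (1-indexed).
Final answer: 5


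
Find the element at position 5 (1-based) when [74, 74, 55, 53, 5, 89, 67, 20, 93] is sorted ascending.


Sort ascending: [5, 20, 53, 55, 67, 74, 74, 89, 93]
The 5th element (1-indexed) is at index 4.
Value = 67
Final answer: 67


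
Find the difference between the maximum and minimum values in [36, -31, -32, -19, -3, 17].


Maximum value: 36
Minimum value: -32
Range = 36 - (-32) = 68
Final answer: 68


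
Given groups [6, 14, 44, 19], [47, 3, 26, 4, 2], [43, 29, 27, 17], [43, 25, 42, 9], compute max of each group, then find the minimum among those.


Find max of each group:
  Group 1: [6, 14, 44, 19] -> max = 44
  Group 2: [47, 3, 26, 4, 2] -> max = 47
  Group 3: [43, 29, 27, 17] -> max = 43
  Group 4: [43, 25, 42, 9] -> max = 43
Maxes: [44, 47, 43, 43]
Minimum of maxes = 43
Final answer: 43


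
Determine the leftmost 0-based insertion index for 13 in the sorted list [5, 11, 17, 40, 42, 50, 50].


List is sorted: [5, 11, 17, 40, 42, 50, 50]
We need the leftmost position where 13 can be inserted, i.e. the first index whose element is >= 13 (or the end of the list if none is).
Binary search with low=0, high=7 (0-based indices):
  low=0, high=7, mid=3: a[3]=40 >= 13, so high = 3
  low=0, high=3, mid=1: a[1]=11 < 13, so low = 2
  low=2, high=3, mid=2: a[2]=17 >= 13, so high = 2
Now low = high = 2, so the insertion index is 2.
Final answer: 2


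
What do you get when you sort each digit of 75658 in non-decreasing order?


The number 75658 has digits: 7, 5, 6, 5, 8
Sorted: 5, 5, 6, 7, 8
Joining the sorted digits gives the result.
Final answer: 55678


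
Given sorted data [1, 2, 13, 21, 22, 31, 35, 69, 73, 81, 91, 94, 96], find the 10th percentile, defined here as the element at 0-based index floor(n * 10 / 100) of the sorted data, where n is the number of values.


The dataset has n = 13 elements.
Index = floor(13 * 10 / 100) = floor(130 / 100) = floor(1.3) = 1
Counting from index 0 in the sorted data, the element at index 1 is 2.
Final answer: 2


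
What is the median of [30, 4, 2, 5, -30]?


First, sort the list: [-30, 2, 4, 5, 30]
The list has 5 elements (odd count).
The middle index is 2 (0-based), and the element there is 4.
Final answer: 4


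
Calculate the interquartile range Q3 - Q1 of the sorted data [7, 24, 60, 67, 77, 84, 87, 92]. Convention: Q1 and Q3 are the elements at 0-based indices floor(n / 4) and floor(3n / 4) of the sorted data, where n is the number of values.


The data has n = 8 elements.
Q1 index = floor(8 / 4) = floor(2) = 2; Q3 index = floor(3 * 8 / 4) = floor(6) = 6
Q1 = element at index 2 = 60
Q3 = element at index 6 = 87
IQR = 87 - 60 = 27
Final answer: 27


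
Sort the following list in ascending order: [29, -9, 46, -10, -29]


Original list: [29, -9, 46, -10, -29]
Repeatedly take the smallest remaining element:
  Remaining [29, -9, 46, -10, -29] -> smallest is -29
  Remaining [29, -9, 46, -10] -> smallest is -10
  Remaining [29, -9, 46] -> smallest is -9
  Remaining [29, 46] -> smallest is 29
  Remaining [46] -> smallest is 46
Collecting the picks in order gives the sorted list.
Final answer: [-29, -10, -9, 29, 46]


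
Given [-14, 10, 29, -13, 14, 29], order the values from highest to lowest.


Original list: [-14, 10, 29, -13, 14, 29]
Repeatedly take the largest remaining element:
  Remaining [-14, 10, 29, -13, 14, 29] -> largest is 29
  Remaining [-14, 10, -13, 14, 29] -> largest is 29
  Remaining [-14, 10, -13, 14] -> largest is 14
  Remaining [-14, 10, -13] -> largest is 10
  Remaining [-14, -13] -> largest is -13
  Remaining [-14] -> largest is -14
Collecting the picks in order gives the descending list.
Final answer: [29, 29, 14, 10, -13, -14]


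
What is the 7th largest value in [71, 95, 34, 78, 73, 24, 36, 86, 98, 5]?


Sort descending: [98, 95, 86, 78, 73, 71, 36, 34, 24, 5]
The 7th element (1-indexed) is at index 6.
Value = 36
Final answer: 36


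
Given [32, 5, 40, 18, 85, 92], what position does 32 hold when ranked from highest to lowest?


Sort descending: [92, 85, 40, 32, 18, 5]
Find 32 in the sorted list.
32 is at position 4.
Final answer: 4


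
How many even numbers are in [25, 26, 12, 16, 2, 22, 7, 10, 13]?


Check each element:
  25 is odd
  26 is even
  12 is even
  16 is even
  2 is even
  22 is even
  7 is odd
  10 is even
  13 is odd
Evens: [26, 12, 16, 2, 22, 10]
Count of evens = 6
Final answer: 6


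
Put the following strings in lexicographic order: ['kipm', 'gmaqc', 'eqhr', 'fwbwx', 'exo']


Compare strings character by character (the first differing letter decides):
  'eqhr' < 'exo' since 'q' < 'x' at position 2
  'exo' < 'fwbwx' since 'e' < 'f' at position 1
  'fwbwx' < 'gmaqc' since 'f' < 'g' at position 1
  'gmaqc' < 'kipm' since 'g' < 'k' at position 1
Chaining these comparisons gives the alphabetical order.
Final answer: ['eqhr', 'exo', 'fwbwx', 'gmaqc', 'kipm']


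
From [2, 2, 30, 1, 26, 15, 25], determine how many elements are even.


Check each element:
  2 is even
  2 is even
  30 is even
  1 is odd
  26 is even
  15 is odd
  25 is odd
Evens: [2, 2, 30, 26]
Count of evens = 4
Final answer: 4


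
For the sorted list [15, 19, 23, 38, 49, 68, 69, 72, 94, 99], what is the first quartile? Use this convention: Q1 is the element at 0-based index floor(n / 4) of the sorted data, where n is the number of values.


The list has n = 10 elements.
Q1 index = floor(10 / 4) = floor(2.5) = 2
Counting from index 0 in the sorted data, the element at index 2 is 23.
Final answer: 23


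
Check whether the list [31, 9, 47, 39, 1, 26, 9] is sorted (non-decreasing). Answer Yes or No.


Check consecutive pairs:
  31 <= 9? False
  9 <= 47? True
  47 <= 39? False
  39 <= 1? False
  1 <= 26? True
  26 <= 9? False
4 consecutive pair(s) are out of order, so the list is not sorted.
Final answer: No


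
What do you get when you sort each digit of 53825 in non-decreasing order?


The number 53825 has digits: 5, 3, 8, 2, 5
Sorted: 2, 3, 5, 5, 8
Joining the sorted digits gives the result.
Final answer: 23558


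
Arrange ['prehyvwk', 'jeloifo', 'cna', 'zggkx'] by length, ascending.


Compute lengths:
  'prehyvwk' has length 8
  'jeloifo' has length 7
  'cna' has length 3
  'zggkx' has length 5
Lengths in increasing order: 3 < 5 < 7 < 8
Listing the words in that order gives the answer.
Final answer: ['cna', 'zggkx', 'jeloifo', 'prehyvwk']


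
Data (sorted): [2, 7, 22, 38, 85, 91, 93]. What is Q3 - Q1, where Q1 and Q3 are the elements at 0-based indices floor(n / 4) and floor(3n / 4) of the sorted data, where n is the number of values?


The data has n = 7 elements.
Q1 index = floor(7 / 4) = floor(1.75) = 1; Q3 index = floor(3 * 7 / 4) = floor(5.25) = 5
Q1 = element at index 1 = 7
Q3 = element at index 5 = 91
IQR = 91 - 7 = 84
Final answer: 84


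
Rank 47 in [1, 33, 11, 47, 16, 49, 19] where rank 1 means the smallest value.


Sort ascending: [1, 11, 16, 19, 33, 47, 49]
Find 47 in the sorted list.
47 is at position 6 (1-indexed).
Final answer: 6


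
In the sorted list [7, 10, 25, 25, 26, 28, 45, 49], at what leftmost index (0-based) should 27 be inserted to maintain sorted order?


List is sorted: [7, 10, 25, 25, 26, 28, 45, 49]
We need the leftmost position where 27 can be inserted, i.e. the first index whose element is >= 27 (or the end of the list if none is).
Binary search with low=0, high=8 (0-based indices):
  low=0, high=8, mid=4: a[4]=26 < 27, so low = 5
  low=5, high=8, mid=6: a[6]=45 >= 27, so high = 6
  low=5, high=6, mid=5: a[5]=28 >= 27, so high = 5
Now low = high = 5, so the insertion index is 5.
Final answer: 5


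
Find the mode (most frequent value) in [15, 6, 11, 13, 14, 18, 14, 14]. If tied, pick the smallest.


Count the frequency of each value:
  6 appears 1 time(s)
  11 appears 1 time(s)
  13 appears 1 time(s)
  14 appears 3 time(s)
  15 appears 1 time(s)
  18 appears 1 time(s)
Maximum frequency is 3.
Only 14 reaches that frequency, so it is the mode.
Final answer: 14


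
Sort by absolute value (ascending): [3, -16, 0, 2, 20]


Compute absolute values:
  |3| = 3
  |-16| = 16
  |0| = 0
  |2| = 2
  |20| = 20
Absolute values in increasing order: 0 < 2 < 3 < 16 < 20
Listing the original numbers in that order gives the answer.
Final answer: [0, 2, 3, -16, 20]


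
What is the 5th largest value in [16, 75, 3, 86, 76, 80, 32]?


Sort descending: [86, 80, 76, 75, 32, 16, 3]
The 5th element (1-indexed) is at index 4.
Value = 32
Final answer: 32


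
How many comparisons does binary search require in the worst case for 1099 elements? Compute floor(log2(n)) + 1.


Binary search halves the search space each step.
Maximum comparisons = floor(log2(1099)) + 1
log2(1099) = 10.102
floor(log2(1099)) = 10, so 10 + 1 = 11
Final answer: 11


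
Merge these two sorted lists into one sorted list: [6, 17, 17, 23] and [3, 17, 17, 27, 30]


List A: [6, 17, 17, 23]
List B: [3, 17, 17, 27, 30]
Repeatedly compare the front elements and take the smaller:
  6 vs 3 -> take 3
  6 vs 17 -> take 6
  17 vs 17 -> take 17
  17 vs 17 -> take 17
  23 vs 17 -> take 17
  23 vs 17 -> take 17
  23 vs 27 -> take 23
  A is exhausted; append the rest of B: [27, 30]
Final answer: [3, 6, 17, 17, 17, 17, 23, 27, 30]


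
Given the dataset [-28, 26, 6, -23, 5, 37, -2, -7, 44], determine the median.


First, sort the list: [-28, -23, -7, -2, 5, 6, 26, 37, 44]
The list has 9 elements (odd count).
The middle index is 4 (0-based), and the element there is 5.
Final answer: 5


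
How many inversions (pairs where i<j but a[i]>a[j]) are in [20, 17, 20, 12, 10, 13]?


For each element, count the later elements that are smaller than it:
  20 (index 0): smaller elements after it = [17, 12, 10, 13] -> 4
  17 (index 1): smaller elements after it = [12, 10, 13] -> 3
  20 (index 2): smaller elements after it = [12, 10, 13] -> 3
  12 (index 3): smaller elements after it = [10] -> 1
  10 (index 4): smaller elements after it = [] -> 0
Total inversions = 4 + 3 + 3 + 1 + 0 = 11
Final answer: 11


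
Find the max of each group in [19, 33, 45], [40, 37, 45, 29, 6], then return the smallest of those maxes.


Find max of each group:
  Group 1: [19, 33, 45] -> max = 45
  Group 2: [40, 37, 45, 29, 6] -> max = 45
Maxes: [45, 45]
Minimum of maxes = 45
Final answer: 45


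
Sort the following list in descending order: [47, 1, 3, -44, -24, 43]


Original list: [47, 1, 3, -44, -24, 43]
Repeatedly take the largest remaining element:
  Remaining [47, 1, 3, -44, -24, 43] -> largest is 47
  Remaining [1, 3, -44, -24, 43] -> largest is 43
  Remaining [1, 3, -44, -24] -> largest is 3
  Remaining [1, -44, -24] -> largest is 1
  Remaining [-44, -24] -> largest is -24
  Remaining [-44] -> largest is -44
Collecting the picks in order gives the descending list.
Final answer: [47, 43, 3, 1, -24, -44]


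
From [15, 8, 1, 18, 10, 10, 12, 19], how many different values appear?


List all unique values:
Distinct values: [1, 8, 10, 12, 15, 18, 19]
Count = 7
Final answer: 7


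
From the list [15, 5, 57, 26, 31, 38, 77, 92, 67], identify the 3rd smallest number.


Sort ascending: [5, 15, 26, 31, 38, 57, 67, 77, 92]
The 3rd element (1-indexed) is at index 2.
Value = 26
Final answer: 26


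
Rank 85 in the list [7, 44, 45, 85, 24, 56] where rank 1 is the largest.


Sort descending: [85, 56, 45, 44, 24, 7]
Find 85 in the sorted list.
85 is at position 1.
Final answer: 1


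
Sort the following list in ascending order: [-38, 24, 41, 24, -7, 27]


Original list: [-38, 24, 41, 24, -7, 27]
Repeatedly take the smallest remaining element:
  Remaining [-38, 24, 41, 24, -7, 27] -> smallest is -38
  Remaining [24, 41, 24, -7, 27] -> smallest is -7
  Remaining [24, 41, 24, 27] -> smallest is 24
  Remaining [41, 24, 27] -> smallest is 24
  Remaining [41, 27] -> smallest is 27
  Remaining [41] -> smallest is 41
Collecting the picks in order gives the sorted list.
Final answer: [-38, -7, 24, 24, 27, 41]


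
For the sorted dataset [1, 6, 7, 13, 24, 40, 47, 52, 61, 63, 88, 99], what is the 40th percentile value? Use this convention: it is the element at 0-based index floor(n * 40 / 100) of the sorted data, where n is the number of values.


The dataset has n = 12 elements.
Index = floor(12 * 40 / 100) = floor(480 / 100) = floor(4.8) = 4
Counting from index 0 in the sorted data, the element at index 4 is 24.
Final answer: 24


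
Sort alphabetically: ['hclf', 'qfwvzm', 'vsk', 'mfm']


Compare strings character by character (the first differing letter decides):
  'hclf' < 'mfm' since 'h' < 'm' at position 1
  'mfm' < 'qfwvzm' since 'm' < 'q' at position 1
  'qfwvzm' < 'vsk' since 'q' < 'v' at position 1
Chaining these comparisons gives the alphabetical order.
Final answer: ['hclf', 'mfm', 'qfwvzm', 'vsk']


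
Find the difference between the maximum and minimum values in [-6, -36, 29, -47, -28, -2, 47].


Maximum value: 47
Minimum value: -47
Range = 47 - (-47) = 94
Final answer: 94


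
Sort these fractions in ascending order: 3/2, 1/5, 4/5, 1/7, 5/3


Convert to decimal for comparison:
  3/2 = 1.5
  1/5 = 0.2
  4/5 = 0.8
  1/7 = 0.1429
  5/3 = 1.6667
Decimals in increasing order: 0.1429 < 0.2 < 0.8 < 1.5 < 1.6667
Writing each back as its fraction gives the sorted order.
Final answer: 1/7, 1/5, 4/5, 3/2, 5/3


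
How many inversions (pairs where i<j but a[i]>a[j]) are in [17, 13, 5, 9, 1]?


For each element, count the later elements that are smaller than it:
  17 (index 0): smaller elements after it = [13, 5, 9, 1] -> 4
  13 (index 1): smaller elements after it = [5, 9, 1] -> 3
  5 (index 2): smaller elements after it = [1] -> 1
  9 (index 3): smaller elements after it = [1] -> 1
Total inversions = 4 + 3 + 1 + 1 = 9
Final answer: 9


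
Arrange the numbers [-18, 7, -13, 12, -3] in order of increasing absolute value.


Compute absolute values:
  |-18| = 18
  |7| = 7
  |-13| = 13
  |12| = 12
  |-3| = 3
Absolute values in increasing order: 3 < 7 < 12 < 13 < 18
Listing the original numbers in that order gives the answer.
Final answer: [-3, 7, 12, -13, -18]


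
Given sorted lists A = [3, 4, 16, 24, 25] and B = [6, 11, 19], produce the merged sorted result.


List A: [3, 4, 16, 24, 25]
List B: [6, 11, 19]
Repeatedly compare the front elements and take the smaller:
  3 vs 6 -> take 3
  4 vs 6 -> take 4
  16 vs 6 -> take 6
  16 vs 11 -> take 11
  16 vs 19 -> take 16
  24 vs 19 -> take 19
  B is exhausted; append the rest of A: [24, 25]
Final answer: [3, 4, 6, 11, 16, 19, 24, 25]


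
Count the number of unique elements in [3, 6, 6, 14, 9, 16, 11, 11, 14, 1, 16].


List all unique values:
Distinct values: [1, 3, 6, 9, 11, 14, 16]
Count = 7
Final answer: 7


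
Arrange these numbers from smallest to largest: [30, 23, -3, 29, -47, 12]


Original list: [30, 23, -3, 29, -47, 12]
Repeatedly take the smallest remaining element:
  Remaining [30, 23, -3, 29, -47, 12] -> smallest is -47
  Remaining [30, 23, -3, 29, 12] -> smallest is -3
  Remaining [30, 23, 29, 12] -> smallest is 12
  Remaining [30, 23, 29] -> smallest is 23
  Remaining [30, 29] -> smallest is 29
  Remaining [30] -> smallest is 30
Collecting the picks in order gives the sorted list.
Final answer: [-47, -3, 12, 23, 29, 30]


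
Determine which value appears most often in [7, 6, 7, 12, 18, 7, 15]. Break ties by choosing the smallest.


Count the frequency of each value:
  6 appears 1 time(s)
  7 appears 3 time(s)
  12 appears 1 time(s)
  15 appears 1 time(s)
  18 appears 1 time(s)
Maximum frequency is 3.
Only 7 reaches that frequency, so it is the mode.
Final answer: 7


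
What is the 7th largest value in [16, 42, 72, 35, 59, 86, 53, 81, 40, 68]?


Sort descending: [86, 81, 72, 68, 59, 53, 42, 40, 35, 16]
The 7th element (1-indexed) is at index 6.
Value = 42
Final answer: 42


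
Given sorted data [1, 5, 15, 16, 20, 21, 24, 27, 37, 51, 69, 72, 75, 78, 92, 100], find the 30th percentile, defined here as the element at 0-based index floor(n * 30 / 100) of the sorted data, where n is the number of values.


The dataset has n = 16 elements.
Index = floor(16 * 30 / 100) = floor(480 / 100) = floor(4.8) = 4
Counting from index 0 in the sorted data, the element at index 4 is 20.
Final answer: 20


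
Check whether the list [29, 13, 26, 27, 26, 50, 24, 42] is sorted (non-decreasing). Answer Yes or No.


Check consecutive pairs:
  29 <= 13? False
  13 <= 26? True
  26 <= 27? True
  27 <= 26? False
  26 <= 50? True
  50 <= 24? False
  24 <= 42? True
3 consecutive pair(s) are out of order, so the list is not sorted.
Final answer: No


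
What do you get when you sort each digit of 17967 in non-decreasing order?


The number 17967 has digits: 1, 7, 9, 6, 7
Sorted: 1, 6, 7, 7, 9
Joining the sorted digits gives the result.
Final answer: 16779


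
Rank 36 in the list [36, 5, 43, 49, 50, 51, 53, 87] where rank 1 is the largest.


Sort descending: [87, 53, 51, 50, 49, 43, 36, 5]
Find 36 in the sorted list.
36 is at position 7.
Final answer: 7


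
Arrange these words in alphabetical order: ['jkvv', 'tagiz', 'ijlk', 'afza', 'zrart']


Compare strings character by character (the first differing letter decides):
  'afza' < 'ijlk' since 'a' < 'i' at position 1
  'ijlk' < 'jkvv' since 'i' < 'j' at position 1
  'jkvv' < 'tagiz' since 'j' < 't' at position 1
  'tagiz' < 'zrart' since 't' < 'z' at position 1
Chaining these comparisons gives the alphabetical order.
Final answer: ['afza', 'ijlk', 'jkvv', 'tagiz', 'zrart']


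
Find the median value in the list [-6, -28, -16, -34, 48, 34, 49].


First, sort the list: [-34, -28, -16, -6, 34, 48, 49]
The list has 7 elements (odd count).
The middle index is 3 (0-based), and the element there is -6.
Final answer: -6


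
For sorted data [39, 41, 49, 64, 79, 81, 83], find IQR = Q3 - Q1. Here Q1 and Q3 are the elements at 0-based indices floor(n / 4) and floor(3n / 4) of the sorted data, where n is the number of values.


The data has n = 7 elements.
Q1 index = floor(7 / 4) = floor(1.75) = 1; Q3 index = floor(3 * 7 / 4) = floor(5.25) = 5
Q1 = element at index 1 = 41
Q3 = element at index 5 = 81
IQR = 81 - 41 = 40
Final answer: 40


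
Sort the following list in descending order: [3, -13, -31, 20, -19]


Original list: [3, -13, -31, 20, -19]
Repeatedly take the largest remaining element:
  Remaining [3, -13, -31, 20, -19] -> largest is 20
  Remaining [3, -13, -31, -19] -> largest is 3
  Remaining [-13, -31, -19] -> largest is -13
  Remaining [-31, -19] -> largest is -19
  Remaining [-31] -> largest is -31
Collecting the picks in order gives the descending list.
Final answer: [20, 3, -13, -19, -31]


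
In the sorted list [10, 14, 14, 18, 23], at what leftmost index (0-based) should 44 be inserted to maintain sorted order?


List is sorted: [10, 14, 14, 18, 23]
We need the leftmost position where 44 can be inserted, i.e. the first index whose element is >= 44 (or the end of the list if none is).
Binary search with low=0, high=5 (0-based indices):
  low=0, high=5, mid=2: a[2]=14 < 44, so low = 3
  low=3, high=5, mid=4: a[4]=23 < 44, so low = 5
Now low = high = 5, so the insertion index is 5.
Final answer: 5


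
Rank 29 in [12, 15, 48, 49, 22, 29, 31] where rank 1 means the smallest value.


Sort ascending: [12, 15, 22, 29, 31, 48, 49]
Find 29 in the sorted list.
29 is at position 4 (1-indexed).
Final answer: 4


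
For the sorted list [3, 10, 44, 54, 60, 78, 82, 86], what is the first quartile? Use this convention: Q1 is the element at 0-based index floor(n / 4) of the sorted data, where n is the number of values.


The list has n = 8 elements.
Q1 index = floor(8 / 4) = floor(2) = 2
Counting from index 0 in the sorted data, the element at index 2 is 44.
Final answer: 44


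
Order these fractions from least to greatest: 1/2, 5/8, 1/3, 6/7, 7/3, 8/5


Convert to decimal for comparison:
  1/2 = 0.5
  5/8 = 0.625
  1/3 = 0.3333
  6/7 = 0.8571
  7/3 = 2.3333
  8/5 = 1.6
Decimals in increasing order: 0.3333 < 0.5 < 0.625 < 0.8571 < 1.6 < 2.3333
Writing each back as its fraction gives the sorted order.
Final answer: 1/3, 1/2, 5/8, 6/7, 8/5, 7/3


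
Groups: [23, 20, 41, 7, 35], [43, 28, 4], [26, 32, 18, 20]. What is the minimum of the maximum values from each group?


Find max of each group:
  Group 1: [23, 20, 41, 7, 35] -> max = 41
  Group 2: [43, 28, 4] -> max = 43
  Group 3: [26, 32, 18, 20] -> max = 32
Maxes: [41, 43, 32]
Minimum of maxes = 32
Final answer: 32


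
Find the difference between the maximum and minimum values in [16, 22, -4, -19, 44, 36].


Maximum value: 44
Minimum value: -19
Range = 44 - (-19) = 63
Final answer: 63


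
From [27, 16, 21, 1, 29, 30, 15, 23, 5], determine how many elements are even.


Check each element:
  27 is odd
  16 is even
  21 is odd
  1 is odd
  29 is odd
  30 is even
  15 is odd
  23 is odd
  5 is odd
Evens: [16, 30]
Count of evens = 2
Final answer: 2


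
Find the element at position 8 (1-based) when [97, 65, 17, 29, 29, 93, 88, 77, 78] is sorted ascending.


Sort ascending: [17, 29, 29, 65, 77, 78, 88, 93, 97]
The 8th element (1-indexed) is at index 7.
Value = 93
Final answer: 93


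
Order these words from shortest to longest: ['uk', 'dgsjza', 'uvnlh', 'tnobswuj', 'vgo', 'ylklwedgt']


Compute lengths:
  'uk' has length 2
  'dgsjza' has length 6
  'uvnlh' has length 5
  'tnobswuj' has length 8
  'vgo' has length 3
  'ylklwedgt' has length 9
Lengths in increasing order: 2 < 3 < 5 < 6 < 8 < 9
Listing the words in that order gives the answer.
Final answer: ['uk', 'vgo', 'uvnlh', 'dgsjza', 'tnobswuj', 'ylklwedgt']


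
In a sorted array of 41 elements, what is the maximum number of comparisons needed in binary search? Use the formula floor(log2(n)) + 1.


Binary search halves the search space each step.
Maximum comparisons = floor(log2(41)) + 1
log2(41) = 5.3576
floor(log2(41)) = 5, so 5 + 1 = 6
Final answer: 6


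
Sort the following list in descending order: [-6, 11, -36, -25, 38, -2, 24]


Original list: [-6, 11, -36, -25, 38, -2, 24]
Repeatedly take the largest remaining element:
  Remaining [-6, 11, -36, -25, 38, -2, 24] -> largest is 38
  Remaining [-6, 11, -36, -25, -2, 24] -> largest is 24
  Remaining [-6, 11, -36, -25, -2] -> largest is 11
  Remaining [-6, -36, -25, -2] -> largest is -2
  Remaining [-6, -36, -25] -> largest is -6
  Remaining [-36, -25] -> largest is -25
  Remaining [-36] -> largest is -36
Collecting the picks in order gives the descending list.
Final answer: [38, 24, 11, -2, -6, -25, -36]


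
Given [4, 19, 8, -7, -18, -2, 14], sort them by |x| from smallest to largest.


Compute absolute values:
  |4| = 4
  |19| = 19
  |8| = 8
  |-7| = 7
  |-18| = 18
  |-2| = 2
  |14| = 14
Absolute values in increasing order: 2 < 4 < 7 < 8 < 14 < 18 < 19
Listing the original numbers in that order gives the answer.
Final answer: [-2, 4, -7, 8, 14, -18, 19]


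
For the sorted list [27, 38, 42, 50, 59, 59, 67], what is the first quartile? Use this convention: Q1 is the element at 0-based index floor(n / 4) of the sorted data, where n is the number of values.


The list has n = 7 elements.
Q1 index = floor(7 / 4) = floor(1.75) = 1
Counting from index 0 in the sorted data, the element at index 1 is 38.
Final answer: 38


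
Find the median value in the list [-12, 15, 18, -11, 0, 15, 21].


First, sort the list: [-12, -11, 0, 15, 15, 18, 21]
The list has 7 elements (odd count).
The middle index is 3 (0-based), and the element there is 15.
Final answer: 15


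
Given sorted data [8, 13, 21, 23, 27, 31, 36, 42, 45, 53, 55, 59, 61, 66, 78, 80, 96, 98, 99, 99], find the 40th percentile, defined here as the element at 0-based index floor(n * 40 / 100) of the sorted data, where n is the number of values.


The dataset has n = 20 elements.
Index = floor(20 * 40 / 100) = floor(800 / 100) = floor(8) = 8
Counting from index 0 in the sorted data, the element at index 8 is 45.
Final answer: 45


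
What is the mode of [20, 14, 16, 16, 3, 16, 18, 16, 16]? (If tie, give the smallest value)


Count the frequency of each value:
  3 appears 1 time(s)
  14 appears 1 time(s)
  16 appears 5 time(s)
  18 appears 1 time(s)
  20 appears 1 time(s)
Maximum frequency is 5.
Only 16 reaches that frequency, so it is the mode.
Final answer: 16


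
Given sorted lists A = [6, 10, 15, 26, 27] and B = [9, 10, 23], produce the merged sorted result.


List A: [6, 10, 15, 26, 27]
List B: [9, 10, 23]
Repeatedly compare the front elements and take the smaller:
  6 vs 9 -> take 6
  10 vs 9 -> take 9
  10 vs 10 -> take 10
  15 vs 10 -> take 10
  15 vs 23 -> take 15
  26 vs 23 -> take 23
  B is exhausted; append the rest of A: [26, 27]
Final answer: [6, 9, 10, 10, 15, 23, 26, 27]


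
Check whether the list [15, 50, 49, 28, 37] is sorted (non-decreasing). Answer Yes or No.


Check consecutive pairs:
  15 <= 50? True
  50 <= 49? False
  49 <= 28? False
  28 <= 37? True
2 consecutive pair(s) are out of order, so the list is not sorted.
Final answer: No


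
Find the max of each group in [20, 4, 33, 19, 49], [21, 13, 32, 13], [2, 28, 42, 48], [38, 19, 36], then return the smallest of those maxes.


Find max of each group:
  Group 1: [20, 4, 33, 19, 49] -> max = 49
  Group 2: [21, 13, 32, 13] -> max = 32
  Group 3: [2, 28, 42, 48] -> max = 48
  Group 4: [38, 19, 36] -> max = 38
Maxes: [49, 32, 48, 38]
Minimum of maxes = 32
Final answer: 32


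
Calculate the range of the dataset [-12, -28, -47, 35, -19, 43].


Maximum value: 43
Minimum value: -47
Range = 43 - (-47) = 90
Final answer: 90


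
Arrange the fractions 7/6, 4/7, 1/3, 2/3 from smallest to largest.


Convert to decimal for comparison:
  7/6 = 1.1667
  4/7 = 0.5714
  1/3 = 0.3333
  2/3 = 0.6667
Decimals in increasing order: 0.3333 < 0.5714 < 0.6667 < 1.1667
Writing each back as its fraction gives the sorted order.
Final answer: 1/3, 4/7, 2/3, 7/6


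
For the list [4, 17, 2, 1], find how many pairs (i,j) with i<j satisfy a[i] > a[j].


For each element, count the later elements that are smaller than it:
  4 (index 0): smaller elements after it = [2, 1] -> 2
  17 (index 1): smaller elements after it = [2, 1] -> 2
  2 (index 2): smaller elements after it = [1] -> 1
Total inversions = 2 + 2 + 1 = 5
Final answer: 5


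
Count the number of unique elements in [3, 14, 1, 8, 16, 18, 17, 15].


List all unique values:
Distinct values: [1, 3, 8, 14, 15, 16, 17, 18]
Count = 8
Final answer: 8


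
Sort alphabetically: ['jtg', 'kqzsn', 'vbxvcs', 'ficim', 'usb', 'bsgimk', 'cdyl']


Compare strings character by character (the first differing letter decides):
  'bsgimk' < 'cdyl' since 'b' < 'c' at position 1
  'cdyl' < 'ficim' since 'c' < 'f' at position 1
  'ficim' < 'jtg' since 'f' < 'j' at position 1
  'jtg' < 'kqzsn' since 'j' < 'k' at position 1
  'kqzsn' < 'usb' since 'k' < 'u' at position 1
  'usb' < 'vbxvcs' since 'u' < 'v' at position 1
Chaining these comparisons gives the alphabetical order.
Final answer: ['bsgimk', 'cdyl', 'ficim', 'jtg', 'kqzsn', 'usb', 'vbxvcs']


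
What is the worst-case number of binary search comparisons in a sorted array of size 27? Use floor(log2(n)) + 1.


Binary search halves the search space each step.
Maximum comparisons = floor(log2(27)) + 1
log2(27) = 4.7549
floor(log2(27)) = 4, so 4 + 1 = 5
Final answer: 5


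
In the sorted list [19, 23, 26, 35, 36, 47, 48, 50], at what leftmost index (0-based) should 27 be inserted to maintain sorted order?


List is sorted: [19, 23, 26, 35, 36, 47, 48, 50]
We need the leftmost position where 27 can be inserted, i.e. the first index whose element is >= 27 (or the end of the list if none is).
Binary search with low=0, high=8 (0-based indices):
  low=0, high=8, mid=4: a[4]=36 >= 27, so high = 4
  low=0, high=4, mid=2: a[2]=26 < 27, so low = 3
  low=3, high=4, mid=3: a[3]=35 >= 27, so high = 3
Now low = high = 3, so the insertion index is 3.
Final answer: 3


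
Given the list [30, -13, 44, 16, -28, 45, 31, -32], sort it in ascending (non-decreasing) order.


Original list: [30, -13, 44, 16, -28, 45, 31, -32]
Repeatedly take the smallest remaining element:
  Remaining [30, -13, 44, 16, -28, 45, 31, -32] -> smallest is -32
  Remaining [30, -13, 44, 16, -28, 45, 31] -> smallest is -28
  Remaining [30, -13, 44, 16, 45, 31] -> smallest is -13
  Remaining [30, 44, 16, 45, 31] -> smallest is 16
  Remaining [30, 44, 45, 31] -> smallest is 30
  Remaining [44, 45, 31] -> smallest is 31
  Remaining [44, 45] -> smallest is 44
  Remaining [45] -> smallest is 45
Collecting the picks in order gives the sorted list.
Final answer: [-32, -28, -13, 16, 30, 31, 44, 45]


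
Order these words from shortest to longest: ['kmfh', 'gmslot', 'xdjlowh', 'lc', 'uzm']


Compute lengths:
  'kmfh' has length 4
  'gmslot' has length 6
  'xdjlowh' has length 7
  'lc' has length 2
  'uzm' has length 3
Lengths in increasing order: 2 < 3 < 4 < 6 < 7
Listing the words in that order gives the answer.
Final answer: ['lc', 'uzm', 'kmfh', 'gmslot', 'xdjlowh']


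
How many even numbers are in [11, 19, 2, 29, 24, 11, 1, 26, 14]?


Check each element:
  11 is odd
  19 is odd
  2 is even
  29 is odd
  24 is even
  11 is odd
  1 is odd
  26 is even
  14 is even
Evens: [2, 24, 26, 14]
Count of evens = 4
Final answer: 4


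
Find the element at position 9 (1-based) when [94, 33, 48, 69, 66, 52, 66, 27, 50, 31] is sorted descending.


Sort descending: [94, 69, 66, 66, 52, 50, 48, 33, 31, 27]
The 9th element (1-indexed) is at index 8.
Value = 31
Final answer: 31


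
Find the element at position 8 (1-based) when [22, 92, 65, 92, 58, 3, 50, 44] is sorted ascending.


Sort ascending: [3, 22, 44, 50, 58, 65, 92, 92]
The 8th element (1-indexed) is at index 7.
Value = 92
Final answer: 92


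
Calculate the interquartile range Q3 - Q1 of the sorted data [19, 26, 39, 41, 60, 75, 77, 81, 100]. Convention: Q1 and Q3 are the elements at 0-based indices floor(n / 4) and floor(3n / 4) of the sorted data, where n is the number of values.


The data has n = 9 elements.
Q1 index = floor(9 / 4) = floor(2.25) = 2; Q3 index = floor(3 * 9 / 4) = floor(6.75) = 6
Q1 = element at index 2 = 39
Q3 = element at index 6 = 77
IQR = 77 - 39 = 38
Final answer: 38


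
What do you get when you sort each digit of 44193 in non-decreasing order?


The number 44193 has digits: 4, 4, 1, 9, 3
Sorted: 1, 3, 4, 4, 9
Joining the sorted digits gives the result.
Final answer: 13449


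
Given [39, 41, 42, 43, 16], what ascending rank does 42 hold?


Sort ascending: [16, 39, 41, 42, 43]
Find 42 in the sorted list.
42 is at position 4 (1-indexed).
Final answer: 4


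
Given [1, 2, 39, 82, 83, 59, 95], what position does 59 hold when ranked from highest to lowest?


Sort descending: [95, 83, 82, 59, 39, 2, 1]
Find 59 in the sorted list.
59 is at position 4.
Final answer: 4


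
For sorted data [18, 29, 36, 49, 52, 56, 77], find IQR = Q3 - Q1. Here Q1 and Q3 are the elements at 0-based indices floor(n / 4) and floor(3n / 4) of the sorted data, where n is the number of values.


The data has n = 7 elements.
Q1 index = floor(7 / 4) = floor(1.75) = 1; Q3 index = floor(3 * 7 / 4) = floor(5.25) = 5
Q1 = element at index 1 = 29
Q3 = element at index 5 = 56
IQR = 56 - 29 = 27
Final answer: 27


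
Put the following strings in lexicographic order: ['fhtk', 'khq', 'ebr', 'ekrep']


Compare strings character by character (the first differing letter decides):
  'ebr' < 'ekrep' since 'b' < 'k' at position 2
  'ekrep' < 'fhtk' since 'e' < 'f' at position 1
  'fhtk' < 'khq' since 'f' < 'k' at position 1
Chaining these comparisons gives the alphabetical order.
Final answer: ['ebr', 'ekrep', 'fhtk', 'khq']


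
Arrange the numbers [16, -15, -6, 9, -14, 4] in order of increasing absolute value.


Compute absolute values:
  |16| = 16
  |-15| = 15
  |-6| = 6
  |9| = 9
  |-14| = 14
  |4| = 4
Absolute values in increasing order: 4 < 6 < 9 < 14 < 15 < 16
Listing the original numbers in that order gives the answer.
Final answer: [4, -6, 9, -14, -15, 16]


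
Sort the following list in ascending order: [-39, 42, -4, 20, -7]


Original list: [-39, 42, -4, 20, -7]
Repeatedly take the smallest remaining element:
  Remaining [-39, 42, -4, 20, -7] -> smallest is -39
  Remaining [42, -4, 20, -7] -> smallest is -7
  Remaining [42, -4, 20] -> smallest is -4
  Remaining [42, 20] -> smallest is 20
  Remaining [42] -> smallest is 42
Collecting the picks in order gives the sorted list.
Final answer: [-39, -7, -4, 20, 42]


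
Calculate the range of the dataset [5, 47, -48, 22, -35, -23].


Maximum value: 47
Minimum value: -48
Range = 47 - (-48) = 95
Final answer: 95


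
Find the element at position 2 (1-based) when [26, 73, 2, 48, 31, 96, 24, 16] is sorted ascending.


Sort ascending: [2, 16, 24, 26, 31, 48, 73, 96]
The 2nd element (1-indexed) is at index 1.
Value = 16
Final answer: 16


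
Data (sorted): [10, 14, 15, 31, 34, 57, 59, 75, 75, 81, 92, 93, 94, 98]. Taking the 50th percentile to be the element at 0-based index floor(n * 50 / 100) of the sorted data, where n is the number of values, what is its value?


The dataset has n = 14 elements.
Index = floor(14 * 50 / 100) = floor(700 / 100) = floor(7) = 7
Counting from index 0 in the sorted data, the element at index 7 is 75.
Final answer: 75


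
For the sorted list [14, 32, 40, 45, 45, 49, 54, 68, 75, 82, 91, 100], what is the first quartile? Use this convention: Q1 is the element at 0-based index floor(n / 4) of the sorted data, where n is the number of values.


The list has n = 12 elements.
Q1 index = floor(12 / 4) = floor(3) = 3
Counting from index 0 in the sorted data, the element at index 3 is 45.
Final answer: 45
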